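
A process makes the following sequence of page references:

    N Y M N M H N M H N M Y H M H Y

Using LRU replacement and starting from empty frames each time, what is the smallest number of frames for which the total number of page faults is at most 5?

f=1: 16 faults
f=2: 14 faults
f=3: 6 faults
f=4: 4 faults
Smallest f with faults ≤ 5 is 4.

4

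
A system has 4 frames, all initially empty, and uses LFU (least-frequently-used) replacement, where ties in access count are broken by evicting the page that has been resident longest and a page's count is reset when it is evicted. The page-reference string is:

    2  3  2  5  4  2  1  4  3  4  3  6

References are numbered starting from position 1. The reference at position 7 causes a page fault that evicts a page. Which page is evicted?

3

pos 1: 2 -> fault, frames (2)
pos 2: 3 -> fault, frames (2 3)
pos 3: 2 -> hit
pos 4: 5 -> fault, frames (2 3 5)
pos 5: 4 -> fault, frames (2 3 5 4)
pos 6: 2 -> hit
pos 7: 1 -> fault, evict 3, frames (2 5 4 1)
At position 7, page 3 is evicted.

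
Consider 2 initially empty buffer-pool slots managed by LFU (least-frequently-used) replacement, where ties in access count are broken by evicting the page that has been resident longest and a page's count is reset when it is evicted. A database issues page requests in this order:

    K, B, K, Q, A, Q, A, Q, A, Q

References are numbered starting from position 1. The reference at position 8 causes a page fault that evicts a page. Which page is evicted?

A

pos 1: K → miss, frames {K}
pos 2: B → miss, frames {K,B}
pos 3: K → hit
pos 4: Q → miss, evict B, frames {K,Q}
pos 5: A → miss, evict Q, frames {K,A}
pos 6: Q → miss, evict A, frames {K,Q}
pos 7: A → miss, evict Q, frames {K,A}
pos 8: Q → miss, evict A, frames {K,Q}
At position 8, page A is evicted.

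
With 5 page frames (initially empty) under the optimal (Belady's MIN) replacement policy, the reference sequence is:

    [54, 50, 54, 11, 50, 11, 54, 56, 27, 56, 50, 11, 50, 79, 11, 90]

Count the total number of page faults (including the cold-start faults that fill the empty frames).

54: fault, frames {54}
50: fault, frames {54,50}
54: hit
11: fault, frames {54,50,11}
50: hit
11: hit
54: hit
56: fault, frames {54,50,11,56}
27: fault, frames {54,50,11,56,27}
56: hit
50: hit
11: hit
50: hit
79: fault, evict 27, frames {54,50,11,56,79}
11: hit
90: fault, evict 79, frames {54,50,11,56,90}
Page faults: 7.

7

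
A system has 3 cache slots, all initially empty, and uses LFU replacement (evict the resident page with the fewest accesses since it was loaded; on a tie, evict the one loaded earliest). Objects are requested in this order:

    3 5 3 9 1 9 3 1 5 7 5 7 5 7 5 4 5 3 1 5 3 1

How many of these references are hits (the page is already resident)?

3 → fault, frames {3}
5 → fault, frames {3,5}
3 → hit
9 → fault, frames {3,5,9}
1 → fault, evict 5, frames {3,9,1}
9 → hit
3 → hit
1 → hit
5 → fault, evict 9, frames {3,1,5}
7 → fault, evict 5, frames {3,1,7}
5 → fault, evict 7, frames {3,1,5}
7 → fault, evict 5, frames {3,1,7}
5 → fault, evict 7, frames {3,1,5}
7 → fault, evict 5, frames {3,1,7}
5 → fault, evict 7, frames {3,1,5}
4 → fault, evict 5, frames {3,1,4}
5 → fault, evict 4, frames {3,1,5}
3 → hit
1 → hit
5 → hit
3 → hit
1 → hit
Hits: 9.

9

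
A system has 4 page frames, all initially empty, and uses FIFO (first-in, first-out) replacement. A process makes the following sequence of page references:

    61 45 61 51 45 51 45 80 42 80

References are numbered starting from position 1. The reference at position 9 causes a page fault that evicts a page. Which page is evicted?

61

pos 1: 61 -> fault, frames {61}
pos 2: 45 -> fault, frames {61,45}
pos 3: 61 -> hit
pos 4: 51 -> fault, frames {61,45,51}
pos 5: 45 -> hit
pos 6: 51 -> hit
pos 7: 45 -> hit
pos 8: 80 -> fault, frames {61,45,51,80}
pos 9: 42 -> fault, evict 61, frames {45,51,80,42}
At position 9, page 61 is evicted.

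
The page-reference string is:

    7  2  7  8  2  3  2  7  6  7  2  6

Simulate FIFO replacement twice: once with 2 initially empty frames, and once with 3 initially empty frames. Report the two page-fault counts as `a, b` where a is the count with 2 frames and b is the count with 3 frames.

8, 7

2 frames: F F . F . F F F F . F . → 8 faults.
3 frames: F F . F . F . F F . F . → 7 faults.
7 < 8: adding a frame reduced faults, as is typical.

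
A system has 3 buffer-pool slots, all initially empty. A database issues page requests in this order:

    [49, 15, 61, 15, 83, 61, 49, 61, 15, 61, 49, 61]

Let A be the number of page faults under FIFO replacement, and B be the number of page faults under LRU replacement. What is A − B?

1

Under FIFO: F F F . F . F . F F . . → 7 faults.
Under LRU: F F F . F . F . F . . . → 6 faults.
A − B = 7 − 6 = 1.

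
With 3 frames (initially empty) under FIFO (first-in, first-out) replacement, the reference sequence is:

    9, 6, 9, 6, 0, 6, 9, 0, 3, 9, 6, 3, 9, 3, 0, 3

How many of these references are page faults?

8

9 -> fault, frames {9}
6 -> fault, frames {9,6}
9 -> hit
6 -> hit
0 -> fault, frames {9,6,0}
6 -> hit
9 -> hit
0 -> hit
3 -> fault, evict 9, frames {6,0,3}
9 -> fault, evict 6, frames {0,3,9}
6 -> fault, evict 0, frames {3,9,6}
3 -> hit
9 -> hit
3 -> hit
0 -> fault, evict 3, frames {9,6,0}
3 -> fault, evict 9, frames {6,0,3}
Page faults: 8.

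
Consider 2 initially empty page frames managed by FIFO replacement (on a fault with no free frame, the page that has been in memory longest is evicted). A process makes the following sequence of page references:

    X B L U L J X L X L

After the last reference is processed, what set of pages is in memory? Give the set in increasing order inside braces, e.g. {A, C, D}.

{L, X}

X -> fault, frames {X}
B -> fault, frames {X,B}
L -> fault, evict X, frames {B,L}
U -> fault, evict B, frames {L,U}
L -> hit
J -> fault, evict L, frames {U,J}
X -> fault, evict U, frames {J,X}
L -> fault, evict J, frames {X,L}
X -> hit
L -> hit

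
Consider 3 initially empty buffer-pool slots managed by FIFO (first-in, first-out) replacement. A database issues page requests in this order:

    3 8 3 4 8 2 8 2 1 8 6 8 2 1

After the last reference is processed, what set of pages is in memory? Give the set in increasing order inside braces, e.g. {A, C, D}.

3 -> fault, frames {3}
8 -> fault, frames {3,8}
3 -> hit
4 -> fault, frames {3,8,4}
8 -> hit
2 -> fault, evict 3, frames {8,4,2}
8 -> hit
2 -> hit
1 -> fault, evict 8, frames {4,2,1}
8 -> fault, evict 4, frames {2,1,8}
6 -> fault, evict 2, frames {1,8,6}
8 -> hit
2 -> fault, evict 1, frames {8,6,2}
1 -> fault, evict 8, frames {6,2,1}

{1, 2, 6}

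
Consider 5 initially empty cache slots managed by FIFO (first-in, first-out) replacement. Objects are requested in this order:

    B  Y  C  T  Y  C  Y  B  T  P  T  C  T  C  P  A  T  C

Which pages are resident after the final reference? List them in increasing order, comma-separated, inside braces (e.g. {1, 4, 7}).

B → fault, frames (B)
Y → fault, frames (B Y)
C → fault, frames (B Y C)
T → fault, frames (B Y C T)
Y → hit
C → hit
Y → hit
B → hit
T → hit
P → fault, frames (B Y C T P)
T → hit
C → hit
T → hit
C → hit
P → hit
A → fault, evict B, frames (Y C T P A)
T → hit
C → hit

{A, C, P, T, Y}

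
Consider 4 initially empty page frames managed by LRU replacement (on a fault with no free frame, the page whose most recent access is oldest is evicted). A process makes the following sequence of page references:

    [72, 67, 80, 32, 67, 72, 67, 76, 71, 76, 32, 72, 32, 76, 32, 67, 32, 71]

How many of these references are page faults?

10

72 -> miss, frames [72]
67 -> miss, frames [72, 67]
80 -> miss, frames [72, 67, 80]
32 -> miss, frames [72, 67, 80, 32]
67 -> hit
72 -> hit
67 -> hit
76 -> miss, evict 80, frames [32, 72, 67, 76]
71 -> miss, evict 32, frames [72, 67, 76, 71]
76 -> hit
32 -> miss, evict 72, frames [67, 71, 76, 32]
72 -> miss, evict 67, frames [71, 76, 32, 72]
32 -> hit
76 -> hit
32 -> hit
67 -> miss, evict 71, frames [72, 76, 32, 67]
32 -> hit
71 -> miss, evict 72, frames [76, 67, 32, 71]
Page faults: 10.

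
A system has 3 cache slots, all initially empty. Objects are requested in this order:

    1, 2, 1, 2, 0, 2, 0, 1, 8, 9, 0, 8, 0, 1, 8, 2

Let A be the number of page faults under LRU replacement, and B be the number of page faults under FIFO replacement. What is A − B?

Under LRU: F F . . F . . . F F F . . F . F → 8 faults.
Under FIFO: F F . . F . . . F F . . . F . F → 7 faults.
A − B = 8 − 7 = 1.

1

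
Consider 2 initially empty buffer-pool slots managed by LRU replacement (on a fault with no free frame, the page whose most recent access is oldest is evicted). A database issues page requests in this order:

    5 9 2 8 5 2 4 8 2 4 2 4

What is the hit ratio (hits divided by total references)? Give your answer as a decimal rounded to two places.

5: fault, frames {5}
9: fault, frames {5,9}
2: fault, evict 5, frames {9,2}
8: fault, evict 9, frames {2,8}
5: fault, evict 2, frames {8,5}
2: fault, evict 8, frames {5,2}
4: fault, evict 5, frames {2,4}
8: fault, evict 2, frames {4,8}
2: fault, evict 4, frames {8,2}
4: fault, evict 8, frames {2,4}
2: hit
4: hit
Hits: 2 of 12 references → 2/12 = 0.1667.

0.17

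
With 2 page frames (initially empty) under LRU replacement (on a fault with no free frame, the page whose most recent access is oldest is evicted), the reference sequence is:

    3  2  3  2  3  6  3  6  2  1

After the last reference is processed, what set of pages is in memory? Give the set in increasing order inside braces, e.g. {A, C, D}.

3: miss, frames [3]
2: miss, frames [3, 2]
3: hit
2: hit
3: hit
6: miss, evict 2, frames [3, 6]
3: hit
6: hit
2: miss, evict 3, frames [6, 2]
1: miss, evict 6, frames [2, 1]

{1, 2}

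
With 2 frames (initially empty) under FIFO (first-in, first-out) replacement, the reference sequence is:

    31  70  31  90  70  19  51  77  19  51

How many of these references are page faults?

31: miss, frames [31]
70: miss, frames [31, 70]
31: hit
90: miss, evict 31, frames [70, 90]
70: hit
19: miss, evict 70, frames [90, 19]
51: miss, evict 90, frames [19, 51]
77: miss, evict 19, frames [51, 77]
19: miss, evict 51, frames [77, 19]
51: miss, evict 77, frames [19, 51]
Page faults: 8.

8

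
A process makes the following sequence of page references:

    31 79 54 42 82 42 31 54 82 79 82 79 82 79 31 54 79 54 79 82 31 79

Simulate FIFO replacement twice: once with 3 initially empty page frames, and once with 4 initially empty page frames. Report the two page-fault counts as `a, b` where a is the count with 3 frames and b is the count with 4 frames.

3 frames: F F F F F . F F . F F . . . F F F . . F F . → 14 faults.
4 frames: F F F F F . F . . F . . . . . F . . . . . . → 8 faults.
8 < 14: adding a frame reduced faults, as is typical.

14, 8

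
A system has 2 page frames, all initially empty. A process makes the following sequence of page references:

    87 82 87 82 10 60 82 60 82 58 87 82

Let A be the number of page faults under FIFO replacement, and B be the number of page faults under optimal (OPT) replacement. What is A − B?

Under FIFO: F F . . F F F . . F F F → 8 faults.
Under OPT: F F . . F F . . . F F . → 6 faults.
A − B = 8 − 6 = 2.

2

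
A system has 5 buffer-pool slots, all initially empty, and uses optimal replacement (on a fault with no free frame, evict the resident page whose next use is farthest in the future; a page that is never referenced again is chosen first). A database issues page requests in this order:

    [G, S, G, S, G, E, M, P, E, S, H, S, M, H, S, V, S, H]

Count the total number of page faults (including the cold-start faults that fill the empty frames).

7

G → fault, frames (G)
S → fault, frames (G S)
G → hit
S → hit
G → hit
E → fault, frames (G S E)
M → fault, frames (G S E M)
P → fault, frames (G S E M P)
E → hit
S → hit
H → fault, evict P, frames (G S E M H)
S → hit
M → hit
H → hit
S → hit
V → fault, evict M, frames (G S E H V)
S → hit
H → hit
Page faults: 7.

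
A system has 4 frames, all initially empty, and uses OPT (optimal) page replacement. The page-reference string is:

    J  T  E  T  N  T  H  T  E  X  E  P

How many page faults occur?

7

J: fault, frames (J)
T: fault, frames (J T)
E: fault, frames (J T E)
T: hit
N: fault, frames (J T E N)
T: hit
H: fault, evict N, frames (J T E H)
T: hit
E: hit
X: fault, evict H, frames (J T E X)
E: hit
P: fault, evict X, frames (J T E P)
Page faults: 7.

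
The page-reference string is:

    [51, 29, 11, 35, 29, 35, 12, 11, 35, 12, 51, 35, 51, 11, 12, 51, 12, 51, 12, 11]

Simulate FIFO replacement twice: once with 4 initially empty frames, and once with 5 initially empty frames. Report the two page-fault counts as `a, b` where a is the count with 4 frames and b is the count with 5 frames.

4 frames: F F F F . . F . . . F . . . . . . . . . → 6 faults.
5 frames: F F F F . . F . . . . . . . . . . . . . → 5 faults.
5 < 6: adding a frame reduced faults, as is typical.

6, 5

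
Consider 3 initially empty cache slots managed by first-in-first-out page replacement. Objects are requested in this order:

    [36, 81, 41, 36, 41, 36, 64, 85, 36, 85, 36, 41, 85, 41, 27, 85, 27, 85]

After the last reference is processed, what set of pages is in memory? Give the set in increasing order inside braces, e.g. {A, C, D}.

36 → fault, frames (36)
81 → fault, frames (36 81)
41 → fault, frames (36 81 41)
36 → hit
41 → hit
36 → hit
64 → fault, evict 36, frames (81 41 64)
85 → fault, evict 81, frames (41 64 85)
36 → fault, evict 41, frames (64 85 36)
85 → hit
36 → hit
41 → fault, evict 64, frames (85 36 41)
85 → hit
41 → hit
27 → fault, evict 85, frames (36 41 27)
85 → fault, evict 36, frames (41 27 85)
27 → hit
85 → hit

{27, 41, 85}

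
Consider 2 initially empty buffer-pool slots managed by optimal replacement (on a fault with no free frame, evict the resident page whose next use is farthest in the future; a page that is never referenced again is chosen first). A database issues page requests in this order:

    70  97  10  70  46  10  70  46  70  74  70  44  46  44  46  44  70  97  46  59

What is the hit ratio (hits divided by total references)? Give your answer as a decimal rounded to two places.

70: fault, frames [70]
97: fault, frames [70, 97]
10: fault, evict 97, frames [70, 10]
70: hit
46: fault, evict 70, frames [10, 46]
10: hit
70: fault, evict 10, frames [46, 70]
46: hit
70: hit
74: fault, evict 46, frames [70, 74]
70: hit
44: fault, evict 74, frames [70, 44]
46: fault, evict 70, frames [44, 46]
44: hit
46: hit
44: hit
70: fault, evict 44, frames [46, 70]
97: fault, evict 70, frames [46, 97]
46: hit
59: fault, evict 97, frames [46, 59]
Hits: 9 of 20 references → 9/20 = 0.4500.

0.45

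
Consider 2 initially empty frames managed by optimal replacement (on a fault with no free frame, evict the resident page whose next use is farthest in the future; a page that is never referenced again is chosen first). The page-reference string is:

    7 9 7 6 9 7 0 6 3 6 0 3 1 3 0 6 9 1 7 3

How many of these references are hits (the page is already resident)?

7 -> miss, frames {7}
9 -> miss, frames {7,9}
7 -> hit
6 -> miss, evict 7, frames {9,6}
9 -> hit
7 -> miss, evict 9, frames {6,7}
0 -> miss, evict 7, frames {6,0}
6 -> hit
3 -> miss, evict 0, frames {6,3}
6 -> hit
0 -> miss, evict 6, frames {3,0}
3 -> hit
1 -> miss, evict 0, frames {3,1}
3 -> hit
0 -> miss, evict 3, frames {1,0}
6 -> miss, evict 0, frames {1,6}
9 -> miss, evict 6, frames {1,9}
1 -> hit
7 -> miss, evict 9, frames {1,7}
3 -> miss, evict 7, frames {1,3}
Hits: 7.

7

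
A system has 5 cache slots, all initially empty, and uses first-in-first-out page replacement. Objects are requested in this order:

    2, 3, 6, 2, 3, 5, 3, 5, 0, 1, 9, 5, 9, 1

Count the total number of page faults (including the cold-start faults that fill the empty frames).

7

2 -> fault, frames [2]
3 -> fault, frames [2, 3]
6 -> fault, frames [2, 3, 6]
2 -> hit
3 -> hit
5 -> fault, frames [2, 3, 6, 5]
3 -> hit
5 -> hit
0 -> fault, frames [2, 3, 6, 5, 0]
1 -> fault, evict 2, frames [3, 6, 5, 0, 1]
9 -> fault, evict 3, frames [6, 5, 0, 1, 9]
5 -> hit
9 -> hit
1 -> hit
Page faults: 7.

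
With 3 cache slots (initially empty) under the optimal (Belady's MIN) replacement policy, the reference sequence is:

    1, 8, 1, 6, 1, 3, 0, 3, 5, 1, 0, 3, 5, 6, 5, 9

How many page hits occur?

1: fault, frames [1]
8: fault, frames [1, 8]
1: hit
6: fault, frames [1, 8, 6]
1: hit
3: fault, evict 8, frames [1, 6, 3]
0: fault, evict 6, frames [1, 3, 0]
3: hit
5: fault, evict 3, frames [1, 0, 5]
1: hit
0: hit
3: fault, evict 0, frames [1, 5, 3]
5: hit
6: fault, evict 3, frames [1, 5, 6]
5: hit
9: fault, evict 6, frames [1, 5, 9]
Hits: 7.

7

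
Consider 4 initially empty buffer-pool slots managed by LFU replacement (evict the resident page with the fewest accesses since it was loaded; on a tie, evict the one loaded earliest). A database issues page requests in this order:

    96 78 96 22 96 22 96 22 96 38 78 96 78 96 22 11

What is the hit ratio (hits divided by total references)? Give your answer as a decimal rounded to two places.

0.69

96 -> miss, frames [96]
78 -> miss, frames [96, 78]
96 -> hit
22 -> miss, frames [96, 78, 22]
96 -> hit
22 -> hit
96 -> hit
22 -> hit
96 -> hit
38 -> miss, frames [96, 78, 22, 38]
78 -> hit
96 -> hit
78 -> hit
96 -> hit
22 -> hit
11 -> miss, evict 38, frames [96, 78, 22, 11]
Hits: 11 of 16 references → 11/16 = 0.6875.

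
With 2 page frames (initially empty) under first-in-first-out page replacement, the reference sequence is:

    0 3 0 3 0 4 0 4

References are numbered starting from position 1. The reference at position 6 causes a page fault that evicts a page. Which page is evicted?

pos 1: 0 -> fault, frames (0)
pos 2: 3 -> fault, frames (0 3)
pos 3: 0 -> hit
pos 4: 3 -> hit
pos 5: 0 -> hit
pos 6: 4 -> fault, evict 0, frames (3 4)
At position 6, page 0 is evicted.

0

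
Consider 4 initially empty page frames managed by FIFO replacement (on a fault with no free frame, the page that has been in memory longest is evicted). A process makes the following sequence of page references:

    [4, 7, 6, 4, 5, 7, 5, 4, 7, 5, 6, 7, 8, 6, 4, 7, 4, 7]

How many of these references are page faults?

4 -> miss, frames [4]
7 -> miss, frames [4, 7]
6 -> miss, frames [4, 7, 6]
4 -> hit
5 -> miss, frames [4, 7, 6, 5]
7 -> hit
5 -> hit
4 -> hit
7 -> hit
5 -> hit
6 -> hit
7 -> hit
8 -> miss, evict 4, frames [7, 6, 5, 8]
6 -> hit
4 -> miss, evict 7, frames [6, 5, 8, 4]
7 -> miss, evict 6, frames [5, 8, 4, 7]
4 -> hit
7 -> hit
Page faults: 7.

7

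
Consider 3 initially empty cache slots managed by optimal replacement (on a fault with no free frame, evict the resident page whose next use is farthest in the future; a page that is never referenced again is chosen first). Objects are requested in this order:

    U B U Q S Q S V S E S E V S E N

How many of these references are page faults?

U -> miss, frames {U}
B -> miss, frames {U,B}
U -> hit
Q -> miss, frames {U,B,Q}
S -> miss, evict B, frames {U,Q,S}
Q -> hit
S -> hit
V -> miss, evict Q, frames {U,S,V}
S -> hit
E -> miss, evict U, frames {S,V,E}
S -> hit
E -> hit
V -> hit
S -> hit
E -> hit
N -> miss, evict E, frames {S,V,N}
Page faults: 7.

7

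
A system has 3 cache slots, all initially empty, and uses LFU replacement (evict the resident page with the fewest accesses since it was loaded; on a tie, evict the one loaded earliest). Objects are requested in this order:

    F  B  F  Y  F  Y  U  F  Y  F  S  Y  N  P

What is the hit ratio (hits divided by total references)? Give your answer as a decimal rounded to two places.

F: fault, frames [F]
B: fault, frames [F, B]
F: hit
Y: fault, frames [F, B, Y]
F: hit
Y: hit
U: fault, evict B, frames [F, Y, U]
F: hit
Y: hit
F: hit
S: fault, evict U, frames [F, Y, S]
Y: hit
N: fault, evict S, frames [F, Y, N]
P: fault, evict N, frames [F, Y, P]
Hits: 7 of 14 references → 7/14 = 0.5000.

0.50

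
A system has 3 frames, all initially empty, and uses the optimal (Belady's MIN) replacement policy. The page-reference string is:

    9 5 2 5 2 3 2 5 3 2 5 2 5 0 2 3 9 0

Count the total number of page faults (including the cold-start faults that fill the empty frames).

9: fault, frames (9)
5: fault, frames (9 5)
2: fault, frames (9 5 2)
5: hit
2: hit
3: fault, evict 9, frames (5 2 3)
2: hit
5: hit
3: hit
2: hit
5: hit
2: hit
5: hit
0: fault, evict 5, frames (2 3 0)
2: hit
3: hit
9: fault, evict 3, frames (2 0 9)
0: hit
Page faults: 6.

6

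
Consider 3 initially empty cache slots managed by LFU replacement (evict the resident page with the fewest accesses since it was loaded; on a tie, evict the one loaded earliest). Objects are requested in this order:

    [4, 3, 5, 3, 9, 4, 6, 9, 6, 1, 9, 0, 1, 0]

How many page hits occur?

4 → fault, frames {4}
3 → fault, frames {4,3}
5 → fault, frames {4,3,5}
3 → hit
9 → fault, evict 4, frames {3,5,9}
4 → fault, evict 5, frames {3,9,4}
6 → fault, evict 9, frames {3,4,6}
9 → fault, evict 4, frames {3,6,9}
6 → hit
1 → fault, evict 9, frames {3,6,1}
9 → fault, evict 1, frames {3,6,9}
0 → fault, evict 9, frames {3,6,0}
1 → fault, evict 0, frames {3,6,1}
0 → fault, evict 1, frames {3,6,0}
Hits: 2.

2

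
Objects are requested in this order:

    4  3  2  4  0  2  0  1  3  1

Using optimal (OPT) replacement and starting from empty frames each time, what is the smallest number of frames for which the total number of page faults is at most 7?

f=1: 10 faults
f=2: 6 faults
f=3: 5 faults
f=4: 5 faults
f=5: 5 faults
Smallest f with faults ≤ 7 is 2.

2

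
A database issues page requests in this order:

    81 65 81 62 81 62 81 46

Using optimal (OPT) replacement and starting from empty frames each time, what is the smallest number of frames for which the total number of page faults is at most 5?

2

f=1: 8 faults
f=2: 4 faults
f=3: 4 faults
f=4: 4 faults
Smallest f with faults ≤ 5 is 2.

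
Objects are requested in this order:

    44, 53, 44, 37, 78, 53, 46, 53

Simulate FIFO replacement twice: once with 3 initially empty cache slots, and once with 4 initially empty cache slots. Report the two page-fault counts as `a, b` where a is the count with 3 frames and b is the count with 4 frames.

3 frames: F F . F F . F F → 6 faults.
4 frames: F F . F F . F . → 5 faults.
5 < 6: adding a frame reduced faults, as is typical.

6, 5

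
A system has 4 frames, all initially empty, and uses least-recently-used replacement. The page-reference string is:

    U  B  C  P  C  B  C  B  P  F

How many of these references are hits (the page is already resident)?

5

U → fault, frames [U]
B → fault, frames [U, B]
C → fault, frames [U, B, C]
P → fault, frames [U, B, C, P]
C → hit
B → hit
C → hit
B → hit
P → hit
F → fault, evict U, frames [C, B, P, F]
Hits: 5.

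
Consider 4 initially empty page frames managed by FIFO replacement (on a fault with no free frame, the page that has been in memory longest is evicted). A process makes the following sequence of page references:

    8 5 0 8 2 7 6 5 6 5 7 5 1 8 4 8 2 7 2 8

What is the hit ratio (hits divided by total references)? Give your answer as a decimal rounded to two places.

8 -> fault, frames (8)
5 -> fault, frames (8 5)
0 -> fault, frames (8 5 0)
8 -> hit
2 -> fault, frames (8 5 0 2)
7 -> fault, evict 8, frames (5 0 2 7)
6 -> fault, evict 5, frames (0 2 7 6)
5 -> fault, evict 0, frames (2 7 6 5)
6 -> hit
5 -> hit
7 -> hit
5 -> hit
1 -> fault, evict 2, frames (7 6 5 1)
8 -> fault, evict 7, frames (6 5 1 8)
4 -> fault, evict 6, frames (5 1 8 4)
8 -> hit
2 -> fault, evict 5, frames (1 8 4 2)
7 -> fault, evict 1, frames (8 4 2 7)
2 -> hit
8 -> hit
Hits: 8 of 20 references → 8/20 = 0.4000.

0.40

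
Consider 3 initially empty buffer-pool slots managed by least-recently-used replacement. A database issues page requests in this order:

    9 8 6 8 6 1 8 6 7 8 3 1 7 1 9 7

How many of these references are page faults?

9 → miss, frames [9]
8 → miss, frames [9, 8]
6 → miss, frames [9, 8, 6]
8 → hit
6 → hit
1 → miss, evict 9, frames [8, 6, 1]
8 → hit
6 → hit
7 → miss, evict 1, frames [8, 6, 7]
8 → hit
3 → miss, evict 6, frames [7, 8, 3]
1 → miss, evict 7, frames [8, 3, 1]
7 → miss, evict 8, frames [3, 1, 7]
1 → hit
9 → miss, evict 3, frames [7, 1, 9]
7 → hit
Page faults: 9.

9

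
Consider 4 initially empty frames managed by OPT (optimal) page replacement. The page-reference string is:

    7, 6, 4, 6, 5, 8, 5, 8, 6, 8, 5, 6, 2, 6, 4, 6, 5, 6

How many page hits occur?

12

7 -> fault, frames {7}
6 -> fault, frames {7,6}
4 -> fault, frames {7,6,4}
6 -> hit
5 -> fault, frames {7,6,4,5}
8 -> fault, evict 7, frames {6,4,5,8}
5 -> hit
8 -> hit
6 -> hit
8 -> hit
5 -> hit
6 -> hit
2 -> fault, evict 8, frames {6,4,5,2}
6 -> hit
4 -> hit
6 -> hit
5 -> hit
6 -> hit
Hits: 12.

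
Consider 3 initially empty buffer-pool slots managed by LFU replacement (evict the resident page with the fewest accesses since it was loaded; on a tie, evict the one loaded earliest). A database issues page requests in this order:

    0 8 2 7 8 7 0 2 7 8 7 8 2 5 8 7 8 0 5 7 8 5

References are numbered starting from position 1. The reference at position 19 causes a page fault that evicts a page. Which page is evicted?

pos 1: 0: fault, frames (0)
pos 2: 8: fault, frames (0 8)
pos 3: 2: fault, frames (0 8 2)
pos 4: 7: fault, evict 0, frames (8 2 7)
pos 5: 8: hit
pos 6: 7: hit
pos 7: 0: fault, evict 2, frames (8 7 0)
pos 8: 2: fault, evict 0, frames (8 7 2)
pos 9: 7: hit
pos 10: 8: hit
pos 11: 7: hit
pos 12: 8: hit
pos 13: 2: hit
pos 14: 5: fault, evict 2, frames (8 7 5)
pos 15: 8: hit
pos 16: 7: hit
pos 17: 8: hit
pos 18: 0: fault, evict 5, frames (8 7 0)
pos 19: 5: fault, evict 0, frames (8 7 5)
At position 19, page 0 is evicted.

0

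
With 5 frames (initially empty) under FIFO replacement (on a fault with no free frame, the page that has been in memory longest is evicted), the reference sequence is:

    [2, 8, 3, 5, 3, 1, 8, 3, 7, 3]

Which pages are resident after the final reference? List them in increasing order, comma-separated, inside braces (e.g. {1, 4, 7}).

{1, 3, 5, 7, 8}

2: miss, frames [2]
8: miss, frames [2, 8]
3: miss, frames [2, 8, 3]
5: miss, frames [2, 8, 3, 5]
3: hit
1: miss, frames [2, 8, 3, 5, 1]
8: hit
3: hit
7: miss, evict 2, frames [8, 3, 5, 1, 7]
3: hit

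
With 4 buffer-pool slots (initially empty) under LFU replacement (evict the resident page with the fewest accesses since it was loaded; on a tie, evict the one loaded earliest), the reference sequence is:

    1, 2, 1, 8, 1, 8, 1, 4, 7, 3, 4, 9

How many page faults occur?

1: fault, frames {1}
2: fault, frames {1,2}
1: hit
8: fault, frames {1,2,8}
1: hit
8: hit
1: hit
4: fault, frames {1,2,8,4}
7: fault, evict 2, frames {1,8,4,7}
3: fault, evict 4, frames {1,8,7,3}
4: fault, evict 7, frames {1,8,3,4}
9: fault, evict 3, frames {1,8,4,9}
Page faults: 8.

8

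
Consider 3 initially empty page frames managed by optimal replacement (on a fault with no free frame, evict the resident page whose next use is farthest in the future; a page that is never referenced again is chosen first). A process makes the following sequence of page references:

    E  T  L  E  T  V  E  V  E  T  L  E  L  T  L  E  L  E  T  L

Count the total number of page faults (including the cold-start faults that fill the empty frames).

5

E -> miss, frames (E)
T -> miss, frames (E T)
L -> miss, frames (E T L)
E -> hit
T -> hit
V -> miss, evict L, frames (E T V)
E -> hit
V -> hit
E -> hit
T -> hit
L -> miss, evict V, frames (E T L)
E -> hit
L -> hit
T -> hit
L -> hit
E -> hit
L -> hit
E -> hit
T -> hit
L -> hit
Page faults: 5.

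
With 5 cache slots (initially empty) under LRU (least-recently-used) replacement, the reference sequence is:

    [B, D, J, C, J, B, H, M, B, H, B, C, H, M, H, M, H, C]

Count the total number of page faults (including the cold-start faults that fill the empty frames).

6

B: miss, frames (B)
D: miss, frames (B D)
J: miss, frames (B D J)
C: miss, frames (B D J C)
J: hit
B: hit
H: miss, frames (D C J B H)
M: miss, evict D, frames (C J B H M)
B: hit
H: hit
B: hit
C: hit
H: hit
M: hit
H: hit
M: hit
H: hit
C: hit
Page faults: 6.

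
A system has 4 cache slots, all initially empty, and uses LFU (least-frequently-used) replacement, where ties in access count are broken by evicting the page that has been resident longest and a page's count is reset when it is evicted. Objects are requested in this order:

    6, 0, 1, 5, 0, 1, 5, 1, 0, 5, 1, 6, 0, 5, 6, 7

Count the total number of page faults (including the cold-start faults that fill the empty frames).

6 → miss, frames [6]
0 → miss, frames [6, 0]
1 → miss, frames [6, 0, 1]
5 → miss, frames [6, 0, 1, 5]
0 → hit
1 → hit
5 → hit
1 → hit
0 → hit
5 → hit
1 → hit
6 → hit
0 → hit
5 → hit
6 → hit
7 → miss, evict 6, frames [0, 1, 5, 7]
Page faults: 5.

5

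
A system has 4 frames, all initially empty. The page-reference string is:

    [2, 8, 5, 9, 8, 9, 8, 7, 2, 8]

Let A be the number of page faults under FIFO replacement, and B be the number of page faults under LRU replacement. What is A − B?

Under FIFO: F F F F . . . F F F → 7 faults.
Under LRU: F F F F . . . F F . → 6 faults.
A − B = 7 − 6 = 1.

1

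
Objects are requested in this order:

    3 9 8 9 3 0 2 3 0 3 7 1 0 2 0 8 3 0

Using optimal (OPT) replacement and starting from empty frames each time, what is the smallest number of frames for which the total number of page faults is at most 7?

5

f=1: 18 faults
f=2: 12 faults
f=3: 9 faults
f=4: 8 faults
f=5: 7 faults
f=6: 7 faults
f=7: 7 faults
Smallest f with faults ≤ 7 is 5.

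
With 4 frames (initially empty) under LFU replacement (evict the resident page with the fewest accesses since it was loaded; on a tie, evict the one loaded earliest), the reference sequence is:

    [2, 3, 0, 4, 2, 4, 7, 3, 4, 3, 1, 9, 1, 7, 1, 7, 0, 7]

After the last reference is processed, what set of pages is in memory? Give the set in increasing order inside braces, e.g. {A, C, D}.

{2, 3, 4, 7}

2: fault, frames (2)
3: fault, frames (2 3)
0: fault, frames (2 3 0)
4: fault, frames (2 3 0 4)
2: hit
4: hit
7: fault, evict 3, frames (2 0 4 7)
3: fault, evict 0, frames (2 4 7 3)
4: hit
3: hit
1: fault, evict 7, frames (2 4 3 1)
9: fault, evict 1, frames (2 4 3 9)
1: fault, evict 9, frames (2 4 3 1)
7: fault, evict 1, frames (2 4 3 7)
1: fault, evict 7, frames (2 4 3 1)
7: fault, evict 1, frames (2 4 3 7)
0: fault, evict 7, frames (2 4 3 0)
7: fault, evict 0, frames (2 4 3 7)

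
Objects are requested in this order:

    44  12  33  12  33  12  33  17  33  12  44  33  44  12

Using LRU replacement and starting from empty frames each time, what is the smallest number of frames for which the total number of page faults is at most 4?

4

f=1: 14 faults
f=2: 8 faults
f=3: 5 faults
f=4: 4 faults
Smallest f with faults ≤ 4 is 4.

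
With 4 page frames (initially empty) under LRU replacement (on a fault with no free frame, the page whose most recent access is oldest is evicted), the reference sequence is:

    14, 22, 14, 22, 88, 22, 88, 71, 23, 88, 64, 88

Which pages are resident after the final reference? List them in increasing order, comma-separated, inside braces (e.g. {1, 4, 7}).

14: miss, frames (14)
22: miss, frames (14 22)
14: hit
22: hit
88: miss, frames (14 22 88)
22: hit
88: hit
71: miss, frames (14 22 88 71)
23: miss, evict 14, frames (22 88 71 23)
88: hit
64: miss, evict 22, frames (71 23 88 64)
88: hit

{23, 64, 71, 88}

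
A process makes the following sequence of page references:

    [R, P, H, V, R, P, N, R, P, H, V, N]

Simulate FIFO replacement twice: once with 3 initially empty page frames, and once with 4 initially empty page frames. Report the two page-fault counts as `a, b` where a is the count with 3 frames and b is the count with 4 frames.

3 frames: F F F F F F F . . F F . → 9 faults.
4 frames: F F F F . . F F F F F F → 10 faults.
10 > 9: adding a frame increased faults — Belady's anomaly.

9, 10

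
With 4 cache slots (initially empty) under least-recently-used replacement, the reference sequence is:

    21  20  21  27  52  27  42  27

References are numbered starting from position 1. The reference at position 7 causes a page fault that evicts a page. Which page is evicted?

20

pos 1: 21: miss, frames (21)
pos 2: 20: miss, frames (21 20)
pos 3: 21: hit
pos 4: 27: miss, frames (20 21 27)
pos 5: 52: miss, frames (20 21 27 52)
pos 6: 27: hit
pos 7: 42: miss, evict 20, frames (21 52 27 42)
At position 7, page 20 is evicted.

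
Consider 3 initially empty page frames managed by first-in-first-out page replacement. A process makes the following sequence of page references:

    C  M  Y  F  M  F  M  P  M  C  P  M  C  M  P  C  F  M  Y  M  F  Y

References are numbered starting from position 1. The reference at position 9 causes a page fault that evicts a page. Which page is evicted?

Y

pos 1: C: fault, frames {C}
pos 2: M: fault, frames {C,M}
pos 3: Y: fault, frames {C,M,Y}
pos 4: F: fault, evict C, frames {M,Y,F}
pos 5: M: hit
pos 6: F: hit
pos 7: M: hit
pos 8: P: fault, evict M, frames {Y,F,P}
pos 9: M: fault, evict Y, frames {F,P,M}
At position 9, page Y is evicted.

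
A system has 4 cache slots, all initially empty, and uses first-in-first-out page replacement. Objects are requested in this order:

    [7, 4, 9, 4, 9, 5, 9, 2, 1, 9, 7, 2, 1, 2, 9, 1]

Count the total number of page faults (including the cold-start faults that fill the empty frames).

7 -> fault, frames {7}
4 -> fault, frames {7,4}
9 -> fault, frames {7,4,9}
4 -> hit
9 -> hit
5 -> fault, frames {7,4,9,5}
9 -> hit
2 -> fault, evict 7, frames {4,9,5,2}
1 -> fault, evict 4, frames {9,5,2,1}
9 -> hit
7 -> fault, evict 9, frames {5,2,1,7}
2 -> hit
1 -> hit
2 -> hit
9 -> fault, evict 5, frames {2,1,7,9}
1 -> hit
Page faults: 8.

8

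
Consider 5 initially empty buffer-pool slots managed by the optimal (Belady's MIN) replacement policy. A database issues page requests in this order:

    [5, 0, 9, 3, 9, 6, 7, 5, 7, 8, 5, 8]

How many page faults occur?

5 → fault, frames {5}
0 → fault, frames {5,0}
9 → fault, frames {5,0,9}
3 → fault, frames {5,0,9,3}
9 → hit
6 → fault, frames {5,0,9,3,6}
7 → fault, evict 6, frames {5,0,9,3,7}
5 → hit
7 → hit
8 → fault, evict 7, frames {5,0,9,3,8}
5 → hit
8 → hit
Page faults: 7.

7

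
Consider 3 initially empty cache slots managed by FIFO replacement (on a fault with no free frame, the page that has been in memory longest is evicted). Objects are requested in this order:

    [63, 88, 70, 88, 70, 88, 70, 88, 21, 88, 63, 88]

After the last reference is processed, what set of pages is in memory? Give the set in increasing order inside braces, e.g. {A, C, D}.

63: miss, frames [63]
88: miss, frames [63, 88]
70: miss, frames [63, 88, 70]
88: hit
70: hit
88: hit
70: hit
88: hit
21: miss, evict 63, frames [88, 70, 21]
88: hit
63: miss, evict 88, frames [70, 21, 63]
88: miss, evict 70, frames [21, 63, 88]

{21, 63, 88}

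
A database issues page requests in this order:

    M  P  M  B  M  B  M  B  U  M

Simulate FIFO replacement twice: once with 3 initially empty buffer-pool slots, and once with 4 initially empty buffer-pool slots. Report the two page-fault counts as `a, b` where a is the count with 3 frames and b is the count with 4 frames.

5, 4

3 frames: F F . F . . . . F F → 5 faults.
4 frames: F F . F . . . . F . → 4 faults.
4 < 5: adding a frame reduced faults, as is typical.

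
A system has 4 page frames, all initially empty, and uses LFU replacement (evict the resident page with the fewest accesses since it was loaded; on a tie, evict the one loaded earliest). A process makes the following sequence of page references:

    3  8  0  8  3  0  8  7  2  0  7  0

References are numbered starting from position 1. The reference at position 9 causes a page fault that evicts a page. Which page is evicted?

pos 1: 3: fault, frames [3]
pos 2: 8: fault, frames [3, 8]
pos 3: 0: fault, frames [3, 8, 0]
pos 4: 8: hit
pos 5: 3: hit
pos 6: 0: hit
pos 7: 8: hit
pos 8: 7: fault, frames [3, 8, 0, 7]
pos 9: 2: fault, evict 7, frames [3, 8, 0, 2]
At position 9, page 7 is evicted.

7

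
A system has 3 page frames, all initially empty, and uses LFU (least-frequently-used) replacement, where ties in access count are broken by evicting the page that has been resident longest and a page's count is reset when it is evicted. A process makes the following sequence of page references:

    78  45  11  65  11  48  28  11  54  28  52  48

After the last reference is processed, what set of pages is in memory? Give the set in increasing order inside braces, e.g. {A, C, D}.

{11, 28, 48}

78: fault, frames [78]
45: fault, frames [78, 45]
11: fault, frames [78, 45, 11]
65: fault, evict 78, frames [45, 11, 65]
11: hit
48: fault, evict 45, frames [11, 65, 48]
28: fault, evict 65, frames [11, 48, 28]
11: hit
54: fault, evict 48, frames [11, 28, 54]
28: hit
52: fault, evict 54, frames [11, 28, 52]
48: fault, evict 52, frames [11, 28, 48]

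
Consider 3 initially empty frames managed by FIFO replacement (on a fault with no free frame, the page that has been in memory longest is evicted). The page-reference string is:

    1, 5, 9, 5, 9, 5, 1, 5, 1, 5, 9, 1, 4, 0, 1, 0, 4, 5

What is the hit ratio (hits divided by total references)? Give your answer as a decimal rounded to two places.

0.61

1 -> miss, frames [1]
5 -> miss, frames [1, 5]
9 -> miss, frames [1, 5, 9]
5 -> hit
9 -> hit
5 -> hit
1 -> hit
5 -> hit
1 -> hit
5 -> hit
9 -> hit
1 -> hit
4 -> miss, evict 1, frames [5, 9, 4]
0 -> miss, evict 5, frames [9, 4, 0]
1 -> miss, evict 9, frames [4, 0, 1]
0 -> hit
4 -> hit
5 -> miss, evict 4, frames [0, 1, 5]
Hits: 11 of 18 references → 11/18 = 0.6111.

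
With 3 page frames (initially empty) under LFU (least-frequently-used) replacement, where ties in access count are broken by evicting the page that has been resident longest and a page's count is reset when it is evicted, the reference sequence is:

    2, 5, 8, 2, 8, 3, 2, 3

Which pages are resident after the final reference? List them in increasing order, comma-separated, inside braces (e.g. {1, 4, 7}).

{2, 3, 8}

2: fault, frames (2)
5: fault, frames (2 5)
8: fault, frames (2 5 8)
2: hit
8: hit
3: fault, evict 5, frames (2 8 3)
2: hit
3: hit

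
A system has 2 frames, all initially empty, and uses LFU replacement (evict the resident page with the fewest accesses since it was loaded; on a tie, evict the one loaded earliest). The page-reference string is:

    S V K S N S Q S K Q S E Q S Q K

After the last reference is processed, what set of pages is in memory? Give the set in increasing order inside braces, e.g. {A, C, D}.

S -> fault, frames [S]
V -> fault, frames [S, V]
K -> fault, evict S, frames [V, K]
S -> fault, evict V, frames [K, S]
N -> fault, evict K, frames [S, N]
S -> hit
Q -> fault, evict N, frames [S, Q]
S -> hit
K -> fault, evict Q, frames [S, K]
Q -> fault, evict K, frames [S, Q]
S -> hit
E -> fault, evict Q, frames [S, E]
Q -> fault, evict E, frames [S, Q]
S -> hit
Q -> hit
K -> fault, evict Q, frames [S, K]

{K, S}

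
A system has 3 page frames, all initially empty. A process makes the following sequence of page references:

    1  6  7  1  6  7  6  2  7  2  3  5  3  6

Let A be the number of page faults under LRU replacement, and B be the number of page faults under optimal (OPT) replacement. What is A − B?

1

Under LRU: F F F . . . . F . . F F . F → 7 faults.
Under OPT: F F F . . . . F . . F F . . → 6 faults.
A − B = 7 − 6 = 1.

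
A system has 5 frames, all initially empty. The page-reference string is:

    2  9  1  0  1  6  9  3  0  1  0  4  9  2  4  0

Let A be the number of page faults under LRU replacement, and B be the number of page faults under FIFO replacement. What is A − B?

-2

Under LRU: F F F F . F . F . . . F . F . . → 8 faults.
Under FIFO: F F F F . F . F . . . F F F . F → 10 faults.
A − B = 8 − 10 = -2.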